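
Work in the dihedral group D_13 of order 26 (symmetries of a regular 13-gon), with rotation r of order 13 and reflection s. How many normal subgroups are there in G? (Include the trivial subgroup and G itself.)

3

G has 16 subgroups. Checking conjugation-invariance by order — order 1: 1/1 normal; order 2: 0/13 normal; order 13: 1/1 normal; order 26: 1/1 normal.
Total normal subgroups: 3.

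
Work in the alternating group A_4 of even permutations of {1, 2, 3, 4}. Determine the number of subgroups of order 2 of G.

3

|G| = 12 and 2 | 12, so subgroups of order 2 are possible by Lagrange.
The subgroups of order 2 are: {e, (1 2)(3 4)}; {e, (1 3)(2 4)}; {e, (1 4)(2 3)}.
So G has 3 subgroups of order 2.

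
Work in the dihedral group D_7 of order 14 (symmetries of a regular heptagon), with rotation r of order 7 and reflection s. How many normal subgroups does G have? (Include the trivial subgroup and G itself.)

3

G has 10 subgroups. Checking conjugation-invariance by order — order 1: 1/1 normal; order 2: 0/7 normal; order 7: 1/1 normal; order 14: 1/1 normal.
Total normal subgroups: 3.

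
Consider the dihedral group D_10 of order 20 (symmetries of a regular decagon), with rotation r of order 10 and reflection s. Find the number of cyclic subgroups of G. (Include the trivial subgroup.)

Group the elements of G by the cyclic subgroup they generate; each cyclic subgroup of order d accounts for φ(d) elements.
Cyclic subgroups by order — order 1: 1; order 2: 11; order 5: 1; order 10: 1.
Total: 14.

14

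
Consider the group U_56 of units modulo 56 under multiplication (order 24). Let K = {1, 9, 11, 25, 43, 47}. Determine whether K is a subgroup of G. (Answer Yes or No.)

No

11 ∈ K but its inverse 51 ∉ K, so K is not a subgroup.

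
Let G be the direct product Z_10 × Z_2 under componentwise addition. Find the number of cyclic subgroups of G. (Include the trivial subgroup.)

A cyclic subgroup of order d is generated by each of its φ(d) elements of order d, so the cyclic subgroups of order d number (#elements of order d)/φ(d).
Cyclic subgroups by order — order 1: 1; order 2: 3; order 5: 1; order 10: 3.
Total: 8.

8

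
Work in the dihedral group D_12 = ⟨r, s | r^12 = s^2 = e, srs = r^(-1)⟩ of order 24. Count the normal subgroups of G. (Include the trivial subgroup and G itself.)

G has 34 subgroups. Checking conjugation-invariance by order — order 1: 1/1 normal; order 2: 1/13 normal; order 3: 1/1 normal; order 4: 1/7 normal; order 6: 1/5 normal; order 8: 0/3 normal; order 12: 3/3 normal; order 24: 1/1 normal.
Total normal subgroups: 9.

9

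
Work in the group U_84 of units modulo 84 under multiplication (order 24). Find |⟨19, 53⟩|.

12

|⟨19⟩| = 6 and |⟨53⟩| = 6, so |H| is a multiple of lcm(6, 6) = 6 and divides |G| = 24.
Closing under the operation: H = {1, 19, 25, 29, 31, 37, 47, 53, 55, 59, 65, 83}, so |H| = 12.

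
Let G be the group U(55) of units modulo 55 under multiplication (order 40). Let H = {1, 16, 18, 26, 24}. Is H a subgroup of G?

No

16 ∈ H but its inverse 31 ∉ H, so H is not a subgroup.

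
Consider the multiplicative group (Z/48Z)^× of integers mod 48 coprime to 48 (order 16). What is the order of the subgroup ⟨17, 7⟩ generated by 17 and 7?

4

|⟨17⟩| = 2 and |⟨7⟩| = 2, so |H| is a multiple of lcm(2, 2) = 2 and divides |G| = 16.
Closing under the operation: H = {1, 7, 17, 23}, so |H| = 4.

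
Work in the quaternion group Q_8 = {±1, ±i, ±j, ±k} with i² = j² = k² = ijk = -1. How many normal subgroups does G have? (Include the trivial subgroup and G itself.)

G has 6 subgroups. Checking conjugation-invariance by order — order 1: 1/1 normal; order 2: 1/1 normal; order 4: 3/3 normal; order 8: 1/1 normal.
Total normal subgroups: 6.

6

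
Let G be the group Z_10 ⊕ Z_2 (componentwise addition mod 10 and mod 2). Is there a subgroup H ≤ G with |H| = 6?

6 does not divide |G| = 20, so by Lagrange no subgroup of order 6 exists.

No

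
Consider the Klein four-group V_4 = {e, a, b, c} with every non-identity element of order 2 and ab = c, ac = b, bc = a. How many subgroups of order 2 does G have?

3

|G| = 4 and 2 | 4, so subgroups of order 2 are possible by Lagrange.
The subgroups of order 2 are: {e, a}; {e, b}; {e, c}.
So G has 3 subgroups of order 2.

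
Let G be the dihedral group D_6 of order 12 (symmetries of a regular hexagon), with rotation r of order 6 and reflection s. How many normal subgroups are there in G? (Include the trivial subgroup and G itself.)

G has 16 subgroups. Checking conjugation-invariance by order — order 1: 1/1 normal; order 2: 1/7 normal; order 3: 1/1 normal; order 4: 0/3 normal; order 6: 3/3 normal; order 12: 1/1 normal.
Total normal subgroups: 7.

7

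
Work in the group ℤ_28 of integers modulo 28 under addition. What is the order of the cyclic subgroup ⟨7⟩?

4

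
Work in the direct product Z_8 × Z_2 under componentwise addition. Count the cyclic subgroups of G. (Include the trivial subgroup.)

Group the elements of G by the cyclic subgroup they generate; each cyclic subgroup of order d accounts for φ(d) elements.
Cyclic subgroups by order — order 1: 1; order 2: 3; order 4: 2; order 8: 2.
Total: 8.

8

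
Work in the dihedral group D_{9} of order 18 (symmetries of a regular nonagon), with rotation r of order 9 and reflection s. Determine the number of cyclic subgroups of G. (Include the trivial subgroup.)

12

Group the elements of G by the cyclic subgroup they generate; each cyclic subgroup of order d accounts for φ(d) elements.
Cyclic subgroups by order — order 1: 1; order 2: 9; order 3: 1; order 9: 1.
Total: 12.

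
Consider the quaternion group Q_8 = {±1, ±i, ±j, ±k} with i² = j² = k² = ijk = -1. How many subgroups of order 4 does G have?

3

|G| = 8 and 4 | 8, so subgroups of order 4 are possible by Lagrange.
The subgroups of order 4 are: {1, -1, i, -i}; {1, -1, j, -j}; {1, -1, k, -k}.
So G has 3 subgroups of order 4.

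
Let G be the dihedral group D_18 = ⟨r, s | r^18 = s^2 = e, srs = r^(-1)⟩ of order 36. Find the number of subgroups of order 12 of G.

|G| = 36 and 12 | 36, so subgroups of order 12 are possible by Lagrange.
The subgroups of order 12 are: {e, r^3, r^6, r^9, r^12, r^15, rs, r^4s, r^7s, r^10s, r^13s, r^16s}; {e, r^3, r^6, r^9, r^12, r^15, r^2s, r^5s, r^8s, r^11s, r^14s, r^17s}; {e, r^3, r^6, r^9, r^12, r^15, s, r^3s, r^6s, r^9s, r^12s, r^15s}.
So G has 3 subgroups of order 12.

3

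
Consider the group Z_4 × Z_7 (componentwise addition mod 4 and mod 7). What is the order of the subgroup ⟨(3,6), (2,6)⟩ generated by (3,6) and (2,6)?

28

|⟨(3,6)⟩| = 28 and |⟨(2,6)⟩| = 14, so |H| is a multiple of lcm(28, 14) = 28 and divides |G| = 28.
Closing {(3,6), (2,6)} under the group operation gives all of G, so |H| = 28.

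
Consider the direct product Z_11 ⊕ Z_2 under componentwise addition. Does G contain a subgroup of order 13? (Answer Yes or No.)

No

13 does not divide |G| = 22, so by Lagrange no subgroup of order 13 exists.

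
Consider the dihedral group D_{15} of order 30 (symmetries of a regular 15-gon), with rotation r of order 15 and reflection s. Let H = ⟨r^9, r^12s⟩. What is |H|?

10

|⟨r^9⟩| = 5 and |⟨r^12s⟩| = 2, so |H| is a multiple of lcm(5, 2) = 10 and divides |G| = 30.
Closing under the operation: H = {e, r^3, r^6, r^9, r^12, s, r^3s, r^6s, r^9s, r^12s}, so |H| = 10.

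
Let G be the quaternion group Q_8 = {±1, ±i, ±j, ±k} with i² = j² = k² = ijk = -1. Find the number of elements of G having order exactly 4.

The elements of order 4 are: i, -i, j, -j, k, -k.
That's 6.

6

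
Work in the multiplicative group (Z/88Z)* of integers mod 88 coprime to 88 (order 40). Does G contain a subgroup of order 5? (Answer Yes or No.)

5 | 40. A subgroup of order 5 is {1, 9, 25, 49, 81}.

Yes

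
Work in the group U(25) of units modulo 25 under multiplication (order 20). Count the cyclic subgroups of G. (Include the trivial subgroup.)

Group the elements of G by the cyclic subgroup they generate; each cyclic subgroup of order d accounts for φ(d) elements.
Cyclic subgroups by order — order 1: 1; order 2: 1; order 4: 1; order 5: 1; order 10: 1; order 20: 1.
Total: 6.

6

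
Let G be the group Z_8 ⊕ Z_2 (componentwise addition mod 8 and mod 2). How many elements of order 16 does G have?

0

An element (a,b) has order lcm(ord(a), ord(b)); count pairs with lcm equal to 16.
Enumerating gives 0 such elements.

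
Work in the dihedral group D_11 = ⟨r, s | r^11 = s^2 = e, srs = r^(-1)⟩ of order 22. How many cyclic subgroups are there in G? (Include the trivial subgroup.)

13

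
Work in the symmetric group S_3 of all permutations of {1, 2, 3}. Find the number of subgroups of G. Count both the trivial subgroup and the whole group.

6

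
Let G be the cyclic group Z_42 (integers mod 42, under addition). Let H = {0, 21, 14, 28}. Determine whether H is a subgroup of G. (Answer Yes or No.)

|H| = 4 does not divide |G| = 42, so by Lagrange H is not a subgroup.

No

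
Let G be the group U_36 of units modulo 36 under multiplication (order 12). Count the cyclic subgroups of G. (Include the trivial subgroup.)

8

Group the elements of G by the cyclic subgroup they generate; each cyclic subgroup of order d accounts for φ(d) elements.
Cyclic subgroups by order — order 1: 1; order 2: 3; order 3: 1; order 6: 3.
Total: 8.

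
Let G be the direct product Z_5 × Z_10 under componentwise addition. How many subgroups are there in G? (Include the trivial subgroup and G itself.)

|G| = 50, so by Lagrange every subgroup order divides 50. Divisors: 1, 2, 5, 10, 25, 50.
Subgroups by order — order 1: 1; order 2: 1; order 5: 6; order 10: 6; order 25: 1; order 50: 1.
Total: 1 + 1 + 6 + 6 + 1 + 1 = 16.

16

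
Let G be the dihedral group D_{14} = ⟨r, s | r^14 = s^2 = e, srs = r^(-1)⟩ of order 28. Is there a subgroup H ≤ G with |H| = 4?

Yes

4 | 28. A subgroup of order 4 is {e, r^7, r^3s, r^10s}.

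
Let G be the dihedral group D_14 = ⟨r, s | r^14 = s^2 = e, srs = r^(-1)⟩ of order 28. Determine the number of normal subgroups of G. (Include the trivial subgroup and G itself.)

7

G has 28 subgroups. Checking conjugation-invariance by order — order 1: 1/1 normal; order 2: 1/15 normal; order 4: 0/7 normal; order 7: 1/1 normal; order 14: 3/3 normal; order 28: 1/1 normal.
Total normal subgroups: 7.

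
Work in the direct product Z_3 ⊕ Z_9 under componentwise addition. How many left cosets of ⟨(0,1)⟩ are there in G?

|⟨(0,1)⟩| = 9 and |G| = 27.
By Lagrange, [G : H] = |G|/|H| = 27/9 = 3.

3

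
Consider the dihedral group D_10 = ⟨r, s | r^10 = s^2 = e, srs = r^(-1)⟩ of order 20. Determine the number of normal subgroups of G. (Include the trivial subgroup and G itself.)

G has 22 subgroups. Checking conjugation-invariance by order — order 1: 1/1 normal; order 2: 1/11 normal; order 4: 0/5 normal; order 5: 1/1 normal; order 10: 3/3 normal; order 20: 1/1 normal.
Total normal subgroups: 7.

7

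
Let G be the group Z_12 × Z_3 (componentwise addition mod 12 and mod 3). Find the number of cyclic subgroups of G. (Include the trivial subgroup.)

15

Each element a generates a cyclic subgroup ⟨a⟩; distinct elements may generate the same one (a cyclic group of order d has φ(d) generators).
Cyclic subgroups by order — order 1: 1; order 2: 1; order 3: 4; order 4: 1; order 6: 4; order 12: 4.
Total: 15.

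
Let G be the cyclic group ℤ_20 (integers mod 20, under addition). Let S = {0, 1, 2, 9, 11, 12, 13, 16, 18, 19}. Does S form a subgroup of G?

12 ∈ S but its inverse 8 ∉ S, so S is not a subgroup.

No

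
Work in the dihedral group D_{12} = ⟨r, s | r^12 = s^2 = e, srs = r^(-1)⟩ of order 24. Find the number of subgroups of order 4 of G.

7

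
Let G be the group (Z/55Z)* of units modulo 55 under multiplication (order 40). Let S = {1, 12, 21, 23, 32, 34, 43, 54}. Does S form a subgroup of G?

|S| = 8 divides |G| = 40, consistent with Lagrange.
S contains the identity, every element's inverse is in S, and S is closed under ·: it is a subgroup.

Yes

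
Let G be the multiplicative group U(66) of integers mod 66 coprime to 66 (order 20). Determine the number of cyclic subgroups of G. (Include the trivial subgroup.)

A cyclic subgroup of order d is generated by each of its φ(d) elements of order d, so the cyclic subgroups of order d number (#elements of order d)/φ(d).
Cyclic subgroups by order — order 1: 1; order 2: 3; order 5: 1; order 10: 3.
Total: 8.

8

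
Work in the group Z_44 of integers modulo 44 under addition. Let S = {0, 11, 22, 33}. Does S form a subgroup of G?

|S| = 4 divides |G| = 44, consistent with Lagrange.
S contains the identity, every element's inverse is in S, and S is closed under +: it is a subgroup.
In fact S = ⟨33⟩.

Yes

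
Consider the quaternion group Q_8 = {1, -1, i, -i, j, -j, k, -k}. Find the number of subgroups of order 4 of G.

|G| = 8 and 4 | 8, so subgroups of order 4 are possible by Lagrange.
The subgroups of order 4 are: {1, -1, i, -i}; {1, -1, j, -j}; {1, -1, k, -k}.
So G has 3 subgroups of order 4.

3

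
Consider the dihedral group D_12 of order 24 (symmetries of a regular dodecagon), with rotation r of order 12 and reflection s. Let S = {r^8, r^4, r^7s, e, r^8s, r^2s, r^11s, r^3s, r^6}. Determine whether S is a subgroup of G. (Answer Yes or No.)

No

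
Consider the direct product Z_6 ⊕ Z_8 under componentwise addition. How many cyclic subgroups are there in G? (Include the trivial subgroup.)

16

Each element a generates a cyclic subgroup ⟨a⟩; distinct elements may generate the same one (a cyclic group of order d has φ(d) generators).
Cyclic subgroups by order — order 1: 1; order 2: 3; order 3: 1; order 4: 2; order 6: 3; order 8: 2; order 12: 2; order 24: 2.
Total: 16.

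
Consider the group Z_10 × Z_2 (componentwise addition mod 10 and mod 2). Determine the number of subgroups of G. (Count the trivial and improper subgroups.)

10

|G| = 20, so by Lagrange every subgroup order divides 20. Divisors: 1, 2, 4, 5, 10, 20.
Subgroups by order — order 1: 1; order 2: 3; order 4: 1; order 5: 1; order 10: 3; order 20: 1.
Total: 1 + 3 + 1 + 1 + 3 + 1 = 10.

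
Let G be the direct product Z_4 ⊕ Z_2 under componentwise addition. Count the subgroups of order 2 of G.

|G| = 8 and 2 | 8, so subgroups of order 2 are possible by Lagrange.
The subgroups of order 2 are: {(0,0), (0,1)}; {(0,0), (2,0)}; {(0,0), (2,1)}.
So G has 3 subgroups of order 2.

3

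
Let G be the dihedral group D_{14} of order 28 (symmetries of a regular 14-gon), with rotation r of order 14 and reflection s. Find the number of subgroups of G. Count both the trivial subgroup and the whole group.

|G| = 28, so by Lagrange every subgroup order divides 28. Divisors: 1, 2, 4, 7, 14, 28.
Subgroups by order — order 1: 1; order 2: 15; order 4: 7; order 7: 1; order 14: 3; order 28: 1.
Total: 1 + 15 + 7 + 1 + 3 + 1 = 28.

28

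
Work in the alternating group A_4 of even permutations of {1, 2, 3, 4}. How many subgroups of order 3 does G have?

4

|G| = 12 and 3 | 12, so subgroups of order 3 are possible by Lagrange.
The subgroups of order 3 are: {e, (1 2 3), (1 3 2)}; {e, (1 2 4), (1 4 2)}; {e, (1 3 4), (1 4 3)}; {e, (2 3 4), (2 4 3)}.
So G has 4 subgroups of order 3.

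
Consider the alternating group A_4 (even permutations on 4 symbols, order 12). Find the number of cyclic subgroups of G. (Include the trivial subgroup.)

Group the elements of G by the cyclic subgroup they generate; each cyclic subgroup of order d accounts for φ(d) elements.
Cyclic subgroups by order — order 1: 1; order 2: 3; order 3: 4.
Total: 8.

8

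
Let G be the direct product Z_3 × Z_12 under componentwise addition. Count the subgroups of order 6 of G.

4

|G| = 36 and 6 | 36, so subgroups of order 6 are possible by Lagrange.
The subgroups of order 6 are: {(0,0), (0,2), (0,4), (0,6), (0,8), (0,10)}; {(0,0), (0,6), (1,0), (1,6), (2,0), (2,6)}; {(0,0), (0,6), (1,4), (1,10), (2,2), (2,8)}; {(0,0), (0,6), (1,2), (1,8), (2,4), (2,10)}.
So G has 4 subgroups of order 6.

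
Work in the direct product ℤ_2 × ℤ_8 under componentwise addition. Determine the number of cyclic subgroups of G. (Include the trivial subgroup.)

Each element a generates a cyclic subgroup ⟨a⟩; distinct elements may generate the same one (a cyclic group of order d has φ(d) generators).
Cyclic subgroups by order — order 1: 1; order 2: 3; order 4: 2; order 8: 2.
Total: 8.

8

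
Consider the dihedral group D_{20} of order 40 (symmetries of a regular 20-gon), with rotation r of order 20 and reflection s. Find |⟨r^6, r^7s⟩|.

20

|⟨r^6⟩| = 10 and |⟨r^7s⟩| = 2, so |H| is a multiple of lcm(10, 2) = 10 and divides |G| = 40.
Closing under the operation: H = {e, r^2, r^4, r^6, r^8, r^10, r^12, r^14, r^16, r^18, rs, r^3s, r^5s, r^7s, r^9s, r^11s, r^13s, r^15s, r^17s, r^19s}, so |H| = 20.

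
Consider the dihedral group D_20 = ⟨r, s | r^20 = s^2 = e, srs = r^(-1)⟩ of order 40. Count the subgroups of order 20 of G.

|G| = 40 and 20 | 40, so subgroups of order 20 are possible by Lagrange.
The subgroups of order 20 are: {e, r, r^2, r^3, r^4, r^5, r^6, r^7, r^8, r^9, r^10, r^11, r^12, r^13, r^14, r^15, r^16, r^17, r^18, r^19}; {e, r^2, r^4, r^6, r^8, r^10, r^12, r^14, r^16, r^18, s, r^2s, r^4s, r^6s, r^8s, r^10s, r^12s, r^14s, r^16s, r^18s}; {e, r^2, r^4, r^6, r^8, r^10, r^12, r^14, r^16, r^18, rs, r^3s, r^5s, r^7s, r^9s, r^11s, r^13s, r^15s, r^17s, r^19s}.
So G has 3 subgroups of order 20.

3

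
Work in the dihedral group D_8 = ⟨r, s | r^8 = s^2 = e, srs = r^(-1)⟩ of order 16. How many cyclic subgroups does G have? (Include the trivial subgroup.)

Each element a generates a cyclic subgroup ⟨a⟩; distinct elements may generate the same one (a cyclic group of order d has φ(d) generators).
Cyclic subgroups by order — order 1: 1; order 2: 9; order 4: 1; order 8: 1.
Total: 12.

12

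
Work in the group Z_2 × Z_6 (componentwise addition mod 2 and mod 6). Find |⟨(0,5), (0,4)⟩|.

6

|⟨(0,5)⟩| = 6 and |⟨(0,4)⟩| = 3, so |H| is a multiple of lcm(6, 3) = 6 and divides |G| = 12.
Closing under the operation: H = {(0,0), (0,1), (0,2), (0,3), (0,4), (0,5)}, so |H| = 6.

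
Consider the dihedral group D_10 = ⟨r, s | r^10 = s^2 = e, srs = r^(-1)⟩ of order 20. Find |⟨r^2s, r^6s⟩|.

|⟨r^2s⟩| = 2 and |⟨r^6s⟩| = 2, so |H| is a multiple of lcm(2, 2) = 2 and divides |G| = 20.
Closing under the operation: H = {e, r^2, r^4, r^6, r^8, s, r^2s, r^4s, r^6s, r^8s}, so |H| = 10.

10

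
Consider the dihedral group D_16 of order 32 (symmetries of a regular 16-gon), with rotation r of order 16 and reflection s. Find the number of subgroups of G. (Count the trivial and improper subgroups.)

36

|G| = 32, so by Lagrange every subgroup order divides 32. Divisors: 1, 2, 4, 8, 16, 32.
Subgroups by order — order 1: 1; order 2: 17; order 4: 9; order 8: 5; order 16: 3; order 32: 1.
Total: 1 + 17 + 9 + 5 + 3 + 1 = 36.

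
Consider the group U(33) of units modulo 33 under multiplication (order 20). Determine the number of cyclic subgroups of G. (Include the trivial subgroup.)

A cyclic subgroup of order d is generated by each of its φ(d) elements of order d, so the cyclic subgroups of order d number (#elements of order d)/φ(d).
Cyclic subgroups by order — order 1: 1; order 2: 3; order 5: 1; order 10: 3.
Total: 8.

8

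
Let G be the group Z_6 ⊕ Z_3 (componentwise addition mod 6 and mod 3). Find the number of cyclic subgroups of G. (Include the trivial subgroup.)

Each element a generates a cyclic subgroup ⟨a⟩; distinct elements may generate the same one (a cyclic group of order d has φ(d) generators).
Cyclic subgroups by order — order 1: 1; order 2: 1; order 3: 4; order 6: 4.
Total: 10.

10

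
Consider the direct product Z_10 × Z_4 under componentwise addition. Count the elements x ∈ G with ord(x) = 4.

4

An element (a,b) has order lcm(ord(a), ord(b)); count pairs with lcm equal to 4.
Enumerating gives 4 such elements.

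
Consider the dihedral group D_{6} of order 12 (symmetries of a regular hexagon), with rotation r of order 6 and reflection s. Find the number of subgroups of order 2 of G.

|G| = 12 and 2 | 12, so subgroups of order 2 are possible by Lagrange.
The subgroups of order 2 are: {e, r^2s}; {e, r^3}; {e, r^3s}; {e, r^4s}; … (7 in all).
So G has 7 subgroups of order 2.

7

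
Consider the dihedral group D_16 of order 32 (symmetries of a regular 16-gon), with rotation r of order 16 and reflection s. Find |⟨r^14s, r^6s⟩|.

4

|⟨r^14s⟩| = 2 and |⟨r^6s⟩| = 2, so |H| is a multiple of lcm(2, 2) = 2 and divides |G| = 32.
Closing under the operation: H = {e, r^8, r^6s, r^14s}, so |H| = 4.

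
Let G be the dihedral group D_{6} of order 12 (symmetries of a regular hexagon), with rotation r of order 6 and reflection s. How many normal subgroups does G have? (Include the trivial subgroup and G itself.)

7

G has 16 subgroups. Checking conjugation-invariance by order — order 1: 1/1 normal; order 2: 1/7 normal; order 3: 1/1 normal; order 4: 0/3 normal; order 6: 3/3 normal; order 12: 1/1 normal.
Total normal subgroups: 7.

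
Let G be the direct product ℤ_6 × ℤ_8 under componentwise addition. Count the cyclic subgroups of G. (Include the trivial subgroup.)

16

Each element a generates a cyclic subgroup ⟨a⟩; distinct elements may generate the same one (a cyclic group of order d has φ(d) generators).
Cyclic subgroups by order — order 1: 1; order 2: 3; order 3: 1; order 4: 2; order 6: 3; order 8: 2; order 12: 2; order 24: 2.
Total: 16.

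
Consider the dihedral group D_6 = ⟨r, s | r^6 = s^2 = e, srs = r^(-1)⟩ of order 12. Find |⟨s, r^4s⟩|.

|⟨s⟩| = 2 and |⟨r^4s⟩| = 2, so |H| is a multiple of lcm(2, 2) = 2 and divides |G| = 12.
Closing under the operation: H = {e, r^2, r^4, s, r^2s, r^4s}, so |H| = 6.

6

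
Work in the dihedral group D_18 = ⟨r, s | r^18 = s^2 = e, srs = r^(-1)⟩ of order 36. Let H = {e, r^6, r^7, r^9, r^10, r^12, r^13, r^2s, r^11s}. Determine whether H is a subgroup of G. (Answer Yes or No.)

No

r^7 ∈ H but its inverse r^11 ∉ H, so H is not a subgroup.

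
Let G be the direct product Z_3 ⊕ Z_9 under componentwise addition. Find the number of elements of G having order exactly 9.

An element (a,b) has order lcm(ord(a), ord(b)); count pairs with lcm equal to 9.
Enumerating gives 18 such elements.

18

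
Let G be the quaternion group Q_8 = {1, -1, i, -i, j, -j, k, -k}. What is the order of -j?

4

Computing powers of -j: the smallest k with (-j)^k = e is k = 4.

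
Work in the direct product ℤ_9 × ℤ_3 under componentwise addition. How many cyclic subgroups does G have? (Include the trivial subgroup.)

8

A cyclic subgroup of order d is generated by each of its φ(d) elements of order d, so the cyclic subgroups of order d number (#elements of order d)/φ(d).
Cyclic subgroups by order — order 1: 1; order 3: 4; order 9: 3.
Total: 8.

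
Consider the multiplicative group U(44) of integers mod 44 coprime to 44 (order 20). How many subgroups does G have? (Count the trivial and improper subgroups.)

|G| = 20, so by Lagrange every subgroup order divides 20. Divisors: 1, 2, 4, 5, 10, 20.
Subgroups by order — order 1: 1; order 2: 3; order 4: 1; order 5: 1; order 10: 3; order 20: 1.
Total: 1 + 3 + 1 + 1 + 3 + 1 = 10.

10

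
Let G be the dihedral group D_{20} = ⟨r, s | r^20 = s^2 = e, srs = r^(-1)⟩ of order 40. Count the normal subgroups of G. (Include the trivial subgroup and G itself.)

G has 48 subgroups. Checking conjugation-invariance by order — order 1: 1/1 normal; order 2: 1/21 normal; order 4: 1/11 normal; order 5: 1/1 normal; order 8: 0/5 normal; order 10: 1/5 normal; order 20: 3/3 normal; order 40: 1/1 normal.
Total normal subgroups: 9.

9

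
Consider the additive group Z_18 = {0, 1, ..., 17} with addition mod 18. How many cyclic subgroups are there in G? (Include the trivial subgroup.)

Each element a generates a cyclic subgroup ⟨a⟩; distinct elements may generate the same one (a cyclic group of order d has φ(d) generators).
Cyclic subgroups by order — order 1: 1; order 2: 1; order 3: 1; order 6: 1; order 9: 1; order 18: 1.
Total: 6.

6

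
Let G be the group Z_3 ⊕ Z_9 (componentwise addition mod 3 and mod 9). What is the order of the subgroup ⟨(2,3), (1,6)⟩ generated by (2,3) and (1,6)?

|⟨(2,3)⟩| = 3 and |⟨(1,6)⟩| = 3, so |H| is a multiple of lcm(3, 3) = 3 and divides |G| = 27.
Closing under the operation: H = {(0,0), (1,6), (2,3)}, so |H| = 3.

3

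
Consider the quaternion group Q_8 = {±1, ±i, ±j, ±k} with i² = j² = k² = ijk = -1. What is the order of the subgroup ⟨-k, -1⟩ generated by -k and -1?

4

|⟨-k⟩| = 4 and |⟨-1⟩| = 2, so |H| is a multiple of lcm(4, 2) = 4 and divides |G| = 8.
Closing under the operation: H = {1, -1, k, -k}, so |H| = 4.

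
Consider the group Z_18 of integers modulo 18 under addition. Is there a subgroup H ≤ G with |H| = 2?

Yes

2 | 18. A subgroup of order 2 is {0, 9}.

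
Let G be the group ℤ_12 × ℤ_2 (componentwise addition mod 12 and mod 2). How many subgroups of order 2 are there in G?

3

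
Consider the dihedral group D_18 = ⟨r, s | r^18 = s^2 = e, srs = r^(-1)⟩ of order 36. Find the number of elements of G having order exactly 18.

6

The elements of order 18 are: r, r^5, r^7, r^11, r^13, r^17.
That's 6.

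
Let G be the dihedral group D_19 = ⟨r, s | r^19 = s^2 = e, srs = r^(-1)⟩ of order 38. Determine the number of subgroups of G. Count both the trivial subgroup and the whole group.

|G| = 38, so by Lagrange every subgroup order divides 38. Divisors: 1, 2, 19, 38.
Subgroups by order — order 1: 1; order 2: 19; order 19: 1; order 38: 1.
Total: 1 + 19 + 1 + 1 = 22.

22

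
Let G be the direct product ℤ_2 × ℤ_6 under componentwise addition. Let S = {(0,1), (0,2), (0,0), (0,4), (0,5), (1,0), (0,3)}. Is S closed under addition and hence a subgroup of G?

|S| = 7 does not divide |G| = 12, so by Lagrange S is not a subgroup.

No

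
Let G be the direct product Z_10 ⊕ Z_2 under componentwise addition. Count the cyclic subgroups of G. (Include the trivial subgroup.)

8

Each element a generates a cyclic subgroup ⟨a⟩; distinct elements may generate the same one (a cyclic group of order d has φ(d) generators).
Cyclic subgroups by order — order 1: 1; order 2: 3; order 5: 1; order 10: 3.
Total: 8.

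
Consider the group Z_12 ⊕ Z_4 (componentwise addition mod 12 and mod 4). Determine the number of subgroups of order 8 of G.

|G| = 48 and 8 | 48, so subgroups of order 8 are possible by Lagrange.
The subgroups of order 8 are: {(0,0), (0,1), (0,2), (0,3), (6,0), (6,1), (6,2), (6,3)}; {(0,0), (0,2), (3,0), (3,2), (6,0), (6,2), (9,0), (9,2)}; {(0,0), (0,2), (3,1), (3,3), (6,0), (6,2), (9,1), (9,3)}.
So G has 3 subgroups of order 8.

3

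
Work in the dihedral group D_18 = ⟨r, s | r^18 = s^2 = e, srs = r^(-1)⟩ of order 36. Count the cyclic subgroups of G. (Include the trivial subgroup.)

Group the elements of G by the cyclic subgroup they generate; each cyclic subgroup of order d accounts for φ(d) elements.
Cyclic subgroups by order — order 1: 1; order 2: 19; order 3: 1; order 6: 1; order 9: 1; order 18: 1.
Total: 24.

24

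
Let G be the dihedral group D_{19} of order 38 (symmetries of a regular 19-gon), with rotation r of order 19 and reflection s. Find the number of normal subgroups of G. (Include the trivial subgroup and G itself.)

G has 22 subgroups. Checking conjugation-invariance by order — order 1: 1/1 normal; order 2: 0/19 normal; order 19: 1/1 normal; order 38: 1/1 normal.
Total normal subgroups: 3.

3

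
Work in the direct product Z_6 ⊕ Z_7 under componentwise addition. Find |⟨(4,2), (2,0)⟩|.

21

|⟨(4,2)⟩| = 21 and |⟨(2,0)⟩| = 3, so |H| is a multiple of lcm(21, 3) = 21 and divides |G| = 42.
Closing under the operation: H = {(0,0), (0,1), (0,2), (0,3), (0,4), (0,5), (0,6), (2,0), (2,1), (2,2), (2,3), (2,4), (2,5), (2,6), (4,0), (4,1), (4,2), (4,3), (4,4), (4,5), (4,6)}, so |H| = 21.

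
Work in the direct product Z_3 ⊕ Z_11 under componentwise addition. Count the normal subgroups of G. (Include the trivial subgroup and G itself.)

G is abelian, so every subgroup is normal.
G has 4 subgroups in total, hence 4 normal subgroups.

4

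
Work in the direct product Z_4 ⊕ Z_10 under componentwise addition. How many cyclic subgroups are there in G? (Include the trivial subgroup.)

Each element a generates a cyclic subgroup ⟨a⟩; distinct elements may generate the same one (a cyclic group of order d has φ(d) generators).
Cyclic subgroups by order — order 1: 1; order 2: 3; order 4: 2; order 5: 1; order 10: 3; order 20: 2.
Total: 12.

12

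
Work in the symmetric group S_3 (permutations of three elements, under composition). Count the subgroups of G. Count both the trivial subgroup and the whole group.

6

|G| = 6, so by Lagrange every subgroup order divides 6. Divisors: 1, 2, 3, 6.
Subgroups by order — order 1: 1; order 2: 3; order 3: 1; order 6: 1.
Total: 1 + 3 + 1 + 1 = 6.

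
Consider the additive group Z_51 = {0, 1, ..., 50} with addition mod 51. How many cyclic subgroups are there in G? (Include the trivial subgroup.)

4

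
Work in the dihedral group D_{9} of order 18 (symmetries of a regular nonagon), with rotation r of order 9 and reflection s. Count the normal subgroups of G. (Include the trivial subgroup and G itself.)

G has 16 subgroups. Checking conjugation-invariance by order — order 1: 1/1 normal; order 2: 0/9 normal; order 3: 1/1 normal; order 6: 0/3 normal; order 9: 1/1 normal; order 18: 1/1 normal.
Total normal subgroups: 4.

4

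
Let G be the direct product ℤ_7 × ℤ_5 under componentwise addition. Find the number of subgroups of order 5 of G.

1

|G| = 35 and 5 | 35, so subgroups of order 5 are possible by Lagrange.
The subgroups of order 5 are: {(0,0), (0,1), (0,2), (0,3), (0,4)}.
So G has 1 subgroup of order 5.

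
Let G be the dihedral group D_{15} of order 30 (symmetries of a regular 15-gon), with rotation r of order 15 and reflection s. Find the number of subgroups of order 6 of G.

5

|G| = 30 and 6 | 30, so subgroups of order 6 are possible by Lagrange.
The subgroups of order 6 are: {e, r^5, r^10, s, r^5s, r^10s}; {e, r^5, r^10, rs, r^6s, r^11s}; {e, r^5, r^10, r^2s, r^7s, r^12s}; {e, r^5, r^10, r^3s, r^8s, r^13s}; … (5 in all).
So G has 5 subgroups of order 6.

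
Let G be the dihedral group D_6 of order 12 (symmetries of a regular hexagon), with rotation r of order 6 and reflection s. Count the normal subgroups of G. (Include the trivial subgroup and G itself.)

7

G has 16 subgroups. Checking conjugation-invariance by order — order 1: 1/1 normal; order 2: 1/7 normal; order 3: 1/1 normal; order 4: 0/3 normal; order 6: 3/3 normal; order 12: 1/1 normal.
Total normal subgroups: 7.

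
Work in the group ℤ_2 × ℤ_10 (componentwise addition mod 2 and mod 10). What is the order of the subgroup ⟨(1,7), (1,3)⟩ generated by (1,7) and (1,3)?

|⟨(1,7)⟩| = 10 and |⟨(1,3)⟩| = 10, so |H| is a multiple of lcm(10, 10) = 10 and divides |G| = 20.
Closing under the operation: H = {(0,0), (0,2), (0,4), (0,6), (0,8), (1,1), (1,3), (1,5), (1,7), (1,9)}, so |H| = 10.

10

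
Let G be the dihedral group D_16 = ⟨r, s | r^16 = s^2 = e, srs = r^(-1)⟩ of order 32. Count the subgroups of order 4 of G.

9

|G| = 32 and 4 | 32, so subgroups of order 4 are possible by Lagrange.
The subgroups of order 4 are: {e, r^8, r^2s, r^10s}; {e, r^8, r^3s, r^11s}; {e, r^4, r^8, r^12}; {e, r^8, r^4s, r^12s}; … (9 in all).
So G has 9 subgroups of order 4.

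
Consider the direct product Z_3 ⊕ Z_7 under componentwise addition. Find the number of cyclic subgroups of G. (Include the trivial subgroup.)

4

Each element a generates a cyclic subgroup ⟨a⟩; distinct elements may generate the same one (a cyclic group of order d has φ(d) generators).
Cyclic subgroups by order — order 1: 1; order 3: 1; order 7: 1; order 21: 1.
Total: 4.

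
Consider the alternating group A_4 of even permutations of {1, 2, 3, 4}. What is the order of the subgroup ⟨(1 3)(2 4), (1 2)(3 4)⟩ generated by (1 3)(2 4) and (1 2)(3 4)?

|⟨(1 3)(2 4)⟩| = 2 and |⟨(1 2)(3 4)⟩| = 2, so |H| is a multiple of lcm(2, 2) = 2 and divides |G| = 12.
Closing under the operation: H = {e, (1 2)(3 4), (1 3)(2 4), (1 4)(2 3)}, so |H| = 4.

4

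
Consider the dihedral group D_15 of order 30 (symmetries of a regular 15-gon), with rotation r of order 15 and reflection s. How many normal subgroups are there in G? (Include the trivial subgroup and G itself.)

G has 28 subgroups. Checking conjugation-invariance by order — order 1: 1/1 normal; order 2: 0/15 normal; order 3: 1/1 normal; order 5: 1/1 normal; order 6: 0/5 normal; order 10: 0/3 normal; order 15: 1/1 normal; order 30: 1/1 normal.
Total normal subgroups: 5.

5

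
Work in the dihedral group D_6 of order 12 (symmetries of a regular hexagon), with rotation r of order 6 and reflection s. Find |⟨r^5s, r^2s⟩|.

|⟨r^5s⟩| = 2 and |⟨r^2s⟩| = 2, so |H| is a multiple of lcm(2, 2) = 2 and divides |G| = 12.
Closing under the operation: H = {e, r^3, r^2s, r^5s}, so |H| = 4.

4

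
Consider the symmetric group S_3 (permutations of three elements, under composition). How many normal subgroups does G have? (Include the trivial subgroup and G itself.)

G has 6 subgroups. Checking conjugation-invariance by order — order 1: 1/1 normal; order 2: 0/3 normal; order 3: 1/1 normal; order 6: 1/1 normal.
Total normal subgroups: 3.

3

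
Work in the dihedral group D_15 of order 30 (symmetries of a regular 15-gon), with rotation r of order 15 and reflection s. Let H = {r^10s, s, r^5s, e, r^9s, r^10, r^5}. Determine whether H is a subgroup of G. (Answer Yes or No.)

|H| = 7 does not divide |G| = 30, so by Lagrange H is not a subgroup.

No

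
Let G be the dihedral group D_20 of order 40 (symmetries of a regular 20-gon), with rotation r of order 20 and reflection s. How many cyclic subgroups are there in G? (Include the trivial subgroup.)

Group the elements of G by the cyclic subgroup they generate; each cyclic subgroup of order d accounts for φ(d) elements.
Cyclic subgroups by order — order 1: 1; order 2: 21; order 4: 1; order 5: 1; order 10: 1; order 20: 1.
Total: 26.

26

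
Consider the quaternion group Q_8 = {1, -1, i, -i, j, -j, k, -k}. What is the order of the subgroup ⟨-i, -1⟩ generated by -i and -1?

4

|⟨-i⟩| = 4 and |⟨-1⟩| = 2, so |H| is a multiple of lcm(4, 2) = 4 and divides |G| = 8.
Closing under the operation: H = {1, -1, i, -i}, so |H| = 4.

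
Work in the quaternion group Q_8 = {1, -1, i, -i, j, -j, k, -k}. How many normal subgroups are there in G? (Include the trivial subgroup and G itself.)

G has 6 subgroups. Checking conjugation-invariance by order — order 1: 1/1 normal; order 2: 1/1 normal; order 4: 3/3 normal; order 8: 1/1 normal.
Total normal subgroups: 6.

6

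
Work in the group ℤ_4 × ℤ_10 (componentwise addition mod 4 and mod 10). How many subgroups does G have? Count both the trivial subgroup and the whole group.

16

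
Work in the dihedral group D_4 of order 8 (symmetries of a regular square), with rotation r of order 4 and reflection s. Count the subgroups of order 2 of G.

|G| = 8 and 2 | 8, so subgroups of order 2 are possible by Lagrange.
The subgroups of order 2 are: {e, r^2}; {e, r^2s}; {e, r^3s}; {e, rs}; … (5 in all).
So G has 5 subgroups of order 2.

5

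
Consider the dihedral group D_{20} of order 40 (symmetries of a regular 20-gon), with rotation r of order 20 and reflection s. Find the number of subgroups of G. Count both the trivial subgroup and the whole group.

48

|G| = 40, so by Lagrange every subgroup order divides 40. Divisors: 1, 2, 4, 5, 8, 10, 20, 40.
Subgroups by order — order 1: 1; order 2: 21; order 4: 11; order 5: 1; order 8: 5; order 10: 5; order 20: 3; order 40: 1.
Total: 1 + 21 + 11 + 1 + 5 + 5 + 3 + 1 = 48.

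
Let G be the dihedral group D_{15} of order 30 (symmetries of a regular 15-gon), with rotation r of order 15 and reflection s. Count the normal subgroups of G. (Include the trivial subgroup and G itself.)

5

G has 28 subgroups. Checking conjugation-invariance by order — order 1: 1/1 normal; order 2: 0/15 normal; order 3: 1/1 normal; order 5: 1/1 normal; order 6: 0/5 normal; order 10: 0/3 normal; order 15: 1/1 normal; order 30: 1/1 normal.
Total normal subgroups: 5.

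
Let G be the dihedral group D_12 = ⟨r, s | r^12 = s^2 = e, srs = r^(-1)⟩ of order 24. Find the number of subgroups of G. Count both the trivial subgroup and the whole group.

|G| = 24, so by Lagrange every subgroup order divides 24. Divisors: 1, 2, 3, 4, 6, 8, 12, 24.
Subgroups by order — order 1: 1; order 2: 13; order 3: 1; order 4: 7; order 6: 5; order 8: 3; order 12: 3; order 24: 1.
Total: 1 + 13 + 1 + 7 + 5 + 3 + 3 + 1 = 34.

34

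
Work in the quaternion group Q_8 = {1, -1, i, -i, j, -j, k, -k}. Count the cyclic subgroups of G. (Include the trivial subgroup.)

5

Group the elements of G by the cyclic subgroup they generate; each cyclic subgroup of order d accounts for φ(d) elements.
Cyclic subgroups by order — order 1: 1; order 2: 1; order 4: 3.
Total: 5.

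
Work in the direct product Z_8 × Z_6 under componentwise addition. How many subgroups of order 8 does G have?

3

|G| = 48 and 8 | 48, so subgroups of order 8 are possible by Lagrange.
The subgroups of order 8 are: {(0,0), (0,3), (2,0), (2,3), (4,0), (4,3), (6,0), (6,3)}; {(0,0), (1,0), (2,0), (3,0), (4,0), (5,0), (6,0), (7,0)}; {(0,0), (1,3), (2,0), (3,3), (4,0), (5,3), (6,0), (7,3)}.
So G has 3 subgroups of order 8.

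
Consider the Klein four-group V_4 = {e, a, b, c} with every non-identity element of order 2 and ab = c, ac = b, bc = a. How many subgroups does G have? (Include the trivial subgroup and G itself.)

5

|G| = 4, so by Lagrange every subgroup order divides 4. Divisors: 1, 2, 4.
Subgroups by order — order 1: 1; order 2: 3; order 4: 1.
Total: 1 + 3 + 1 = 5.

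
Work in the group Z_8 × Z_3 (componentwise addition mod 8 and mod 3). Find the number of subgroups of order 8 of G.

1

|G| = 24 and 8 | 24, so subgroups of order 8 are possible by Lagrange.
The subgroups of order 8 are: {(0,0), (1,0), (2,0), (3,0), (4,0), (5,0), (6,0), (7,0)}.
So G has 1 subgroup of order 8.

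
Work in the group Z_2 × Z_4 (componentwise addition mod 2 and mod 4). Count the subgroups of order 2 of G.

3

|G| = 8 and 2 | 8, so subgroups of order 2 are possible by Lagrange.
The subgroups of order 2 are: {(0,0), (0,2)}; {(0,0), (1,0)}; {(0,0), (1,2)}.
So G has 3 subgroups of order 2.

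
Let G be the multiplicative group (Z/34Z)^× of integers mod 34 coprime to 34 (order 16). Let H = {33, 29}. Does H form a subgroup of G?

No

The identity 1 ∉ H, so H is not a subgroup.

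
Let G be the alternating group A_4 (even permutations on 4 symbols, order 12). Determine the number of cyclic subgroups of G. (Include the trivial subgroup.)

8

Each element a generates a cyclic subgroup ⟨a⟩; distinct elements may generate the same one (a cyclic group of order d has φ(d) generators).
Cyclic subgroups by order — order 1: 1; order 2: 3; order 3: 4.
Total: 8.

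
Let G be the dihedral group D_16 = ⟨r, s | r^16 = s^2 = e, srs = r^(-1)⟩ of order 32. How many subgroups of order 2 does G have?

17

|G| = 32 and 2 | 32, so subgroups of order 2 are possible by Lagrange.
The subgroups of order 2 are: {e, r^10s}; {e, r^11s}; {e, r^12s}; {e, r^13s}; … (17 in all).
So G has 17 subgroups of order 2.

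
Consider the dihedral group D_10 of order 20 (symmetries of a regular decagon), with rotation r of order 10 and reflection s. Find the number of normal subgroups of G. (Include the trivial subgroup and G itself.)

7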